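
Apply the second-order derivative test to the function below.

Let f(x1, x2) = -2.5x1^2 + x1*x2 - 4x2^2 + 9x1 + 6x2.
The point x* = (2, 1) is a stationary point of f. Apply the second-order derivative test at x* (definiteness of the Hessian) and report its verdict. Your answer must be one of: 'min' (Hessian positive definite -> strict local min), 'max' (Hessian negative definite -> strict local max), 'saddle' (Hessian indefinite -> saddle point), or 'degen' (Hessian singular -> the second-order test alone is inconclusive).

Compute the Hessian H = grad^2 f:
  H = [[-5, 1], [1, -8]]
Verify stationarity: grad f(x*) = H x* + g = (0, 0).
Eigenvalues of H: -8.3028, -4.6972.
Both eigenvalues < 0, so H is negative definite -> x* is a strict local max.

max


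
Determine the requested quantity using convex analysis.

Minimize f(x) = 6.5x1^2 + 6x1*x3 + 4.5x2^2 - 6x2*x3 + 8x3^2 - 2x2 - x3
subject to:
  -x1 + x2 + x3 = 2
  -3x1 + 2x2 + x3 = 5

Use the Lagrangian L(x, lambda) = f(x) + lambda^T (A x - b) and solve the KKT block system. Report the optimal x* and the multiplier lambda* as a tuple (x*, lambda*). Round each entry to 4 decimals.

Form the Lagrangian:
  L(x, lambda) = (1/2) x^T Q x + c^T x + lambda^T (A x - b)
Stationarity (grad_x L = 0): Q x + c + A^T lambda = 0.
Primal feasibility: A x = b.

This gives the KKT block system:
  [ Q   A^T ] [ x     ]   [-c ]
  [ A    0  ] [ lambda ] = [ b ]

Solving the linear system:
  x*      = (-1.1818, 0.6364, 0.1818)
  lambda* = (20.6364, -11.6364)
  f(x*)   = 7.7273

x* = (-1.1818, 0.6364, 0.1818), lambda* = (20.6364, -11.6364)


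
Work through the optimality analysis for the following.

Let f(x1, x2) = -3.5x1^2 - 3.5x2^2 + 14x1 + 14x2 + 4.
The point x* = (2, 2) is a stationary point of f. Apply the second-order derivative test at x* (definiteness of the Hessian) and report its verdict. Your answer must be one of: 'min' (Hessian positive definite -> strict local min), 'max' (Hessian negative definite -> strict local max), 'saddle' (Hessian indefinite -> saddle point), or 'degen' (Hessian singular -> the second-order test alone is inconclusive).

Compute the Hessian H = grad^2 f:
  H = [[-7, 0], [0, -7]]
Verify stationarity: grad f(x*) = H x* + g = (0, 0).
Eigenvalues of H: -7, -7.
Both eigenvalues < 0, so H is negative definite -> x* is a strict local max.

max


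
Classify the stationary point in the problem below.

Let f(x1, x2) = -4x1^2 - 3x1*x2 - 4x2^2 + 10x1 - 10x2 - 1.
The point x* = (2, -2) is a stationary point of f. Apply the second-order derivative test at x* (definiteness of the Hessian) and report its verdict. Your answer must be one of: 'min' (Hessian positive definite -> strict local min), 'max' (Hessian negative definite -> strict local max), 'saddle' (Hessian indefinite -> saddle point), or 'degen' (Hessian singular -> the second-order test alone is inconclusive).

Compute the Hessian H = grad^2 f:
  H = [[-8, -3], [-3, -8]]
Verify stationarity: grad f(x*) = H x* + g = (0, 0).
Eigenvalues of H: -11, -5.
Both eigenvalues < 0, so H is negative definite -> x* is a strict local max.

max


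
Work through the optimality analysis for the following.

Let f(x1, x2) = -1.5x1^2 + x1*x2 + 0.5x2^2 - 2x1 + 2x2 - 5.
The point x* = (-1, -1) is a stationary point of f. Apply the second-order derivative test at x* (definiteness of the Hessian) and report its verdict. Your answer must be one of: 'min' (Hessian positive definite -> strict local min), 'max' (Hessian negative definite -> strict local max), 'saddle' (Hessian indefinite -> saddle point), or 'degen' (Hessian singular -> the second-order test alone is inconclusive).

Compute the Hessian H = grad^2 f:
  H = [[-3, 1], [1, 1]]
Verify stationarity: grad f(x*) = H x* + g = (0, 0).
Eigenvalues of H: -3.2361, 1.2361.
Eigenvalues have mixed signs, so H is indefinite -> x* is a saddle point.

saddle


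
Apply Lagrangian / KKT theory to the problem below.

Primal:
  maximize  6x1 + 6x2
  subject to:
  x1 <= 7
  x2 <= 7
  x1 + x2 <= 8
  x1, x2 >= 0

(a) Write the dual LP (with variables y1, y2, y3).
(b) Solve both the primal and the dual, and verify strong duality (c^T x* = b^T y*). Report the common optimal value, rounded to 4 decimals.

The standard primal-dual pair for 'max c^T x s.t. A x <= b, x >= 0' is:
  Dual:  min b^T y  s.t.  A^T y >= c,  y >= 0.

So the dual LP is:
  minimize  7y1 + 7y2 + 8y3
  subject to:
    y1 + y3 >= 6
    y2 + y3 >= 6
    y1, y2, y3 >= 0

Solving the primal: x* = (1, 7).
  primal value c^T x* = 48.
Solving the dual: y* = (0, 0, 6).
  dual value b^T y* = 48.
Strong duality: c^T x* = b^T y*. Confirmed.

48


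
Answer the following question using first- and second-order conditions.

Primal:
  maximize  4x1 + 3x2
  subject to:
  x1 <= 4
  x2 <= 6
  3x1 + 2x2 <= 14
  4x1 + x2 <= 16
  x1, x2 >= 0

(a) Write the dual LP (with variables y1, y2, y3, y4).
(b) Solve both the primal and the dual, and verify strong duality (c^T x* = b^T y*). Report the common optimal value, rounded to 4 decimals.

The standard primal-dual pair for 'max c^T x s.t. A x <= b, x >= 0' is:
  Dual:  min b^T y  s.t.  A^T y >= c,  y >= 0.

So the dual LP is:
  minimize  4y1 + 6y2 + 14y3 + 16y4
  subject to:
    y1 + 3y3 + 4y4 >= 4
    y2 + 2y3 + y4 >= 3
    y1, y2, y3, y4 >= 0

Solving the primal: x* = (0.6667, 6).
  primal value c^T x* = 20.6667.
Solving the dual: y* = (0, 0.3333, 1.3333, 0).
  dual value b^T y* = 20.6667.
Strong duality: c^T x* = b^T y*. Confirmed.

20.6667


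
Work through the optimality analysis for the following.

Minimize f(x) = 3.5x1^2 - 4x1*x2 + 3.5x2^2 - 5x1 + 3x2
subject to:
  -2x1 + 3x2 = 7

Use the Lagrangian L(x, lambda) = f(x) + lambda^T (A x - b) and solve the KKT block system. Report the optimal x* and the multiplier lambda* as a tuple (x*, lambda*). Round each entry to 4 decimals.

Form the Lagrangian:
  L(x, lambda) = (1/2) x^T Q x + c^T x + lambda^T (A x - b)
Stationarity (grad_x L = 0): Q x + c + A^T lambda = 0.
Primal feasibility: A x = b.

This gives the KKT block system:
  [ Q   A^T ] [ x     ]   [-c ]
  [ A    0  ] [ lambda ] = [ b ]

Solving the linear system:
  x*      = (0.3023, 2.5349)
  lambda* = (-6.5116)
  f(x*)   = 25.8372

x* = (0.3023, 2.5349), lambda* = (-6.5116)


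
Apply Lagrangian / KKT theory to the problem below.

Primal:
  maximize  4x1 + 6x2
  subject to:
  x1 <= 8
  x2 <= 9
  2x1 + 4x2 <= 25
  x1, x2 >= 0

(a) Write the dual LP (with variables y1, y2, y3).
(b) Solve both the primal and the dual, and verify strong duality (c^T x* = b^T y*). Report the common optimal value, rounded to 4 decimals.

The standard primal-dual pair for 'max c^T x s.t. A x <= b, x >= 0' is:
  Dual:  min b^T y  s.t.  A^T y >= c,  y >= 0.

So the dual LP is:
  minimize  8y1 + 9y2 + 25y3
  subject to:
    y1 + 2y3 >= 4
    y2 + 4y3 >= 6
    y1, y2, y3 >= 0

Solving the primal: x* = (8, 2.25).
  primal value c^T x* = 45.5.
Solving the dual: y* = (1, 0, 1.5).
  dual value b^T y* = 45.5.
Strong duality: c^T x* = b^T y*. Confirmed.

45.5


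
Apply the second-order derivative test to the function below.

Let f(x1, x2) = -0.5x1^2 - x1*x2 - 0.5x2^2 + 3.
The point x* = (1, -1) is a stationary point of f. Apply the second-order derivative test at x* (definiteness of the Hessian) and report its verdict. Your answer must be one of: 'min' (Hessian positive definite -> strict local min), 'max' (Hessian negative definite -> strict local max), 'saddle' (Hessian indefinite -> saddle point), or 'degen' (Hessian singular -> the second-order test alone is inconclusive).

Compute the Hessian H = grad^2 f:
  H = [[-1, -1], [-1, -1]]
Verify stationarity: grad f(x*) = H x* + g = (0, 0).
Eigenvalues of H: -2, 0.
H has a zero eigenvalue (singular; negative semidefinite but not definite), so H is neither positive definite, negative definite, nor indefinite. The second-order test alone is inconclusive -> degen.
(Indeed, f is constant along the null direction of H through x*, so x* is not a strict local extremum.)

degen


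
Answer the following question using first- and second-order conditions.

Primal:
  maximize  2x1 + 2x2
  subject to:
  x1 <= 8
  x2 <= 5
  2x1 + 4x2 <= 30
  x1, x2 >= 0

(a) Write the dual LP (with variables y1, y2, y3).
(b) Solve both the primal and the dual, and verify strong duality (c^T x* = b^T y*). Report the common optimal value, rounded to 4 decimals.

The standard primal-dual pair for 'max c^T x s.t. A x <= b, x >= 0' is:
  Dual:  min b^T y  s.t.  A^T y >= c,  y >= 0.

So the dual LP is:
  minimize  8y1 + 5y2 + 30y3
  subject to:
    y1 + 2y3 >= 2
    y2 + 4y3 >= 2
    y1, y2, y3 >= 0

Solving the primal: x* = (8, 3.5).
  primal value c^T x* = 23.
Solving the dual: y* = (1, 0, 0.5).
  dual value b^T y* = 23.
Strong duality: c^T x* = b^T y*. Confirmed.

23


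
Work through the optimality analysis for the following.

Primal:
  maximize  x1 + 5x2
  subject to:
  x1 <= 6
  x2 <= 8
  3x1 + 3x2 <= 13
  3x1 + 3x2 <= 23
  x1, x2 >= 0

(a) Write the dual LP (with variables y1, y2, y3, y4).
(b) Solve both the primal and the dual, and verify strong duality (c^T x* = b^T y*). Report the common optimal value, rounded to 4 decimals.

The standard primal-dual pair for 'max c^T x s.t. A x <= b, x >= 0' is:
  Dual:  min b^T y  s.t.  A^T y >= c,  y >= 0.

So the dual LP is:
  minimize  6y1 + 8y2 + 13y3 + 23y4
  subject to:
    y1 + 3y3 + 3y4 >= 1
    y2 + 3y3 + 3y4 >= 5
    y1, y2, y3, y4 >= 0

Solving the primal: x* = (0, 4.3333).
  primal value c^T x* = 21.6667.
Solving the dual: y* = (0, 0, 1.6667, 0).
  dual value b^T y* = 21.6667.
Strong duality: c^T x* = b^T y*. Confirmed.

21.6667


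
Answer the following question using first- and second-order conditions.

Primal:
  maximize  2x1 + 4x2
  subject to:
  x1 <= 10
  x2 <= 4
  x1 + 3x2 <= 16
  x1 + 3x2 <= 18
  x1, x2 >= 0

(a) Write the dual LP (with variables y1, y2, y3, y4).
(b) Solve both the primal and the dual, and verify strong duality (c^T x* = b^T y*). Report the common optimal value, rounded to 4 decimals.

The standard primal-dual pair for 'max c^T x s.t. A x <= b, x >= 0' is:
  Dual:  min b^T y  s.t.  A^T y >= c,  y >= 0.

So the dual LP is:
  minimize  10y1 + 4y2 + 16y3 + 18y4
  subject to:
    y1 + y3 + y4 >= 2
    y2 + 3y3 + 3y4 >= 4
    y1, y2, y3, y4 >= 0

Solving the primal: x* = (10, 2).
  primal value c^T x* = 28.
Solving the dual: y* = (0.6667, 0, 1.3333, 0).
  dual value b^T y* = 28.
Strong duality: c^T x* = b^T y*. Confirmed.

28


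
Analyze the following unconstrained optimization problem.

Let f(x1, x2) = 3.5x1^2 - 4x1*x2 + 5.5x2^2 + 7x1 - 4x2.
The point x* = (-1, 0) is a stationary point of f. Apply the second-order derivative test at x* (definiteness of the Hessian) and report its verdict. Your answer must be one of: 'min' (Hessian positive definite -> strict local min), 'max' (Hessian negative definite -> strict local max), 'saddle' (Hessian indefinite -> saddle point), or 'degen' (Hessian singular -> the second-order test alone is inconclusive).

Compute the Hessian H = grad^2 f:
  H = [[7, -4], [-4, 11]]
Verify stationarity: grad f(x*) = H x* + g = (0, 0).
Eigenvalues of H: 4.5279, 13.4721.
Both eigenvalues > 0, so H is positive definite -> x* is a strict local min.

min


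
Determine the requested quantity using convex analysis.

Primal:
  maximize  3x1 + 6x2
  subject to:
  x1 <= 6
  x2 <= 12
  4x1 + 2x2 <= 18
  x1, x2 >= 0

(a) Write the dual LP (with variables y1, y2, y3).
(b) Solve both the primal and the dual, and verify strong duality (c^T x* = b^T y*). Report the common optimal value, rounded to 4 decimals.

The standard primal-dual pair for 'max c^T x s.t. A x <= b, x >= 0' is:
  Dual:  min b^T y  s.t.  A^T y >= c,  y >= 0.

So the dual LP is:
  minimize  6y1 + 12y2 + 18y3
  subject to:
    y1 + 4y3 >= 3
    y2 + 2y3 >= 6
    y1, y2, y3 >= 0

Solving the primal: x* = (0, 9).
  primal value c^T x* = 54.
Solving the dual: y* = (0, 0, 3).
  dual value b^T y* = 54.
Strong duality: c^T x* = b^T y*. Confirmed.

54


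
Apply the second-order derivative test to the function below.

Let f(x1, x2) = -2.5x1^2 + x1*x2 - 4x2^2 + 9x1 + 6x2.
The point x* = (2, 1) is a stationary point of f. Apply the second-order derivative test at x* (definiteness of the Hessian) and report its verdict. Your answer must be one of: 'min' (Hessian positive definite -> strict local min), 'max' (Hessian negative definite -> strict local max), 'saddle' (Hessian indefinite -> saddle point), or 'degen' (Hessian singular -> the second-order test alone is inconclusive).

Compute the Hessian H = grad^2 f:
  H = [[-5, 1], [1, -8]]
Verify stationarity: grad f(x*) = H x* + g = (0, 0).
Eigenvalues of H: -8.3028, -4.6972.
Both eigenvalues < 0, so H is negative definite -> x* is a strict local max.

max


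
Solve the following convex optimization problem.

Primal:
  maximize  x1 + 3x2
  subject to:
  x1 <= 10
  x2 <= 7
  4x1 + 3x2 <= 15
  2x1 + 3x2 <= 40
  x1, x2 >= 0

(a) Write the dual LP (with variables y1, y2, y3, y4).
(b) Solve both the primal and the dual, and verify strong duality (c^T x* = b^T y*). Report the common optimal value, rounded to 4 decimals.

The standard primal-dual pair for 'max c^T x s.t. A x <= b, x >= 0' is:
  Dual:  min b^T y  s.t.  A^T y >= c,  y >= 0.

So the dual LP is:
  minimize  10y1 + 7y2 + 15y3 + 40y4
  subject to:
    y1 + 4y3 + 2y4 >= 1
    y2 + 3y3 + 3y4 >= 3
    y1, y2, y3, y4 >= 0

Solving the primal: x* = (0, 5).
  primal value c^T x* = 15.
Solving the dual: y* = (0, 0, 1, 0).
  dual value b^T y* = 15.
Strong duality: c^T x* = b^T y*. Confirmed.

15


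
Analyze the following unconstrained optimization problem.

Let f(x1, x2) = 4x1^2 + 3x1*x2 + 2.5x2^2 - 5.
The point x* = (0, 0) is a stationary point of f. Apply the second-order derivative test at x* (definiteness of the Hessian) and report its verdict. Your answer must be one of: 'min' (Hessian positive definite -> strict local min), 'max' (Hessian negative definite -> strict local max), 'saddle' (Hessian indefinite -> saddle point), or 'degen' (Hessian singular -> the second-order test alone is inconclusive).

Compute the Hessian H = grad^2 f:
  H = [[8, 3], [3, 5]]
Verify stationarity: grad f(x*) = H x* + g = (0, 0).
Eigenvalues of H: 3.1459, 9.8541.
Both eigenvalues > 0, so H is positive definite -> x* is a strict local min.

min


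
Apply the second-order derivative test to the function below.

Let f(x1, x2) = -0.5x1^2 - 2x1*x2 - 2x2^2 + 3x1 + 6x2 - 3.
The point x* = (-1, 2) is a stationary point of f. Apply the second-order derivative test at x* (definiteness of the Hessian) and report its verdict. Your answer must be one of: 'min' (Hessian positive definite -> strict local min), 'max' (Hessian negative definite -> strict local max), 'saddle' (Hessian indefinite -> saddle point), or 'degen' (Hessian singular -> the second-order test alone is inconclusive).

Compute the Hessian H = grad^2 f:
  H = [[-1, -2], [-2, -4]]
Verify stationarity: grad f(x*) = H x* + g = (0, 0).
Eigenvalues of H: -5, 0.
H has a zero eigenvalue (singular; negative semidefinite but not definite), so H is neither positive definite, negative definite, nor indefinite. The second-order test alone is inconclusive -> degen.
(Indeed, f is constant along the null direction of H through x*, so x* is not a strict local extremum.)

degen


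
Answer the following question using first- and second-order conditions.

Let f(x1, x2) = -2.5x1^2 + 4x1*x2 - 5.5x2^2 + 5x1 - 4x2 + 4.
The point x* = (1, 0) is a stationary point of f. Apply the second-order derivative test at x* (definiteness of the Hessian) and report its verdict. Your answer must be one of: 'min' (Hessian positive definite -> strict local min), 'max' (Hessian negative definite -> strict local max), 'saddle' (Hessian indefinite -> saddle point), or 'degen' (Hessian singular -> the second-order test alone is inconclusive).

Compute the Hessian H = grad^2 f:
  H = [[-5, 4], [4, -11]]
Verify stationarity: grad f(x*) = H x* + g = (0, 0).
Eigenvalues of H: -13, -3.
Both eigenvalues < 0, so H is negative definite -> x* is a strict local max.

max


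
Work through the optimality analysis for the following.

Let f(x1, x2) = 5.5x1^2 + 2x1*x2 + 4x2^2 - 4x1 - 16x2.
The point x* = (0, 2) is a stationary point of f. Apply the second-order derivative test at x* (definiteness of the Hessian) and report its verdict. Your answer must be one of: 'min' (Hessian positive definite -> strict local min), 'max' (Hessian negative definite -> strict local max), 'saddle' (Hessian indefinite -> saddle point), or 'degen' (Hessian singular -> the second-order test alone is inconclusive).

Compute the Hessian H = grad^2 f:
  H = [[11, 2], [2, 8]]
Verify stationarity: grad f(x*) = H x* + g = (0, 0).
Eigenvalues of H: 7, 12.
Both eigenvalues > 0, so H is positive definite -> x* is a strict local min.

min


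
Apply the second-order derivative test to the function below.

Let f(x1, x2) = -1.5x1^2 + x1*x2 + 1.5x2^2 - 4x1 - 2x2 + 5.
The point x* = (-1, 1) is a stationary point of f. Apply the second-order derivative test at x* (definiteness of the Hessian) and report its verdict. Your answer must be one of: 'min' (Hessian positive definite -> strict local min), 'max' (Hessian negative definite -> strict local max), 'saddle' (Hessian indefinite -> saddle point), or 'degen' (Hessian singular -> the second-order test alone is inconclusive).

Compute the Hessian H = grad^2 f:
  H = [[-3, 1], [1, 3]]
Verify stationarity: grad f(x*) = H x* + g = (0, 0).
Eigenvalues of H: -3.1623, 3.1623.
Eigenvalues have mixed signs, so H is indefinite -> x* is a saddle point.

saddle


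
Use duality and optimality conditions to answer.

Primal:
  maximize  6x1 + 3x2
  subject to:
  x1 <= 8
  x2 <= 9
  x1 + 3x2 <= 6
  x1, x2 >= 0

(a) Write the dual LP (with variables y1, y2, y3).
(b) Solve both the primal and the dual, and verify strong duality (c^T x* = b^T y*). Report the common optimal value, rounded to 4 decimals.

The standard primal-dual pair for 'max c^T x s.t. A x <= b, x >= 0' is:
  Dual:  min b^T y  s.t.  A^T y >= c,  y >= 0.

So the dual LP is:
  minimize  8y1 + 9y2 + 6y3
  subject to:
    y1 + y3 >= 6
    y2 + 3y3 >= 3
    y1, y2, y3 >= 0

Solving the primal: x* = (6, 0).
  primal value c^T x* = 36.
Solving the dual: y* = (0, 0, 6).
  dual value b^T y* = 36.
Strong duality: c^T x* = b^T y*. Confirmed.

36


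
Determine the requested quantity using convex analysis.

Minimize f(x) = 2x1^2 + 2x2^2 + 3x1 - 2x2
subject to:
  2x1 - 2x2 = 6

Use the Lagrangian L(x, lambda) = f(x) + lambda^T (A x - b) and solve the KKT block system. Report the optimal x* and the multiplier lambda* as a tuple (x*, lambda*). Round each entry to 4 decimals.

Form the Lagrangian:
  L(x, lambda) = (1/2) x^T Q x + c^T x + lambda^T (A x - b)
Stationarity (grad_x L = 0): Q x + c + A^T lambda = 0.
Primal feasibility: A x = b.

This gives the KKT block system:
  [ Q   A^T ] [ x     ]   [-c ]
  [ A    0  ] [ lambda ] = [ b ]

Solving the linear system:
  x*      = (1.375, -1.625)
  lambda* = (-4.25)
  f(x*)   = 16.4375

x* = (1.375, -1.625), lambda* = (-4.25)


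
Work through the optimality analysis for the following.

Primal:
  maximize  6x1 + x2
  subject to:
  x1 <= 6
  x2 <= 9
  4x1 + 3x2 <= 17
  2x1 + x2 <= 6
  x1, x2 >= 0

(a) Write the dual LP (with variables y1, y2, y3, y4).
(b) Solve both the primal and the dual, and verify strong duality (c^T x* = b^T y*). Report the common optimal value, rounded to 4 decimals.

The standard primal-dual pair for 'max c^T x s.t. A x <= b, x >= 0' is:
  Dual:  min b^T y  s.t.  A^T y >= c,  y >= 0.

So the dual LP is:
  minimize  6y1 + 9y2 + 17y3 + 6y4
  subject to:
    y1 + 4y3 + 2y4 >= 6
    y2 + 3y3 + y4 >= 1
    y1, y2, y3, y4 >= 0

Solving the primal: x* = (3, 0).
  primal value c^T x* = 18.
Solving the dual: y* = (0, 0, 0, 3).
  dual value b^T y* = 18.
Strong duality: c^T x* = b^T y*. Confirmed.

18


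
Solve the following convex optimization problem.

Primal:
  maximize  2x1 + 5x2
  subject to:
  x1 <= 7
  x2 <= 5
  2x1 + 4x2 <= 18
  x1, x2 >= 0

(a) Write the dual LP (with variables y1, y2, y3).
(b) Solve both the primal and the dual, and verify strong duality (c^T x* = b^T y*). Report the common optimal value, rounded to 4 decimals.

The standard primal-dual pair for 'max c^T x s.t. A x <= b, x >= 0' is:
  Dual:  min b^T y  s.t.  A^T y >= c,  y >= 0.

So the dual LP is:
  minimize  7y1 + 5y2 + 18y3
  subject to:
    y1 + 2y3 >= 2
    y2 + 4y3 >= 5
    y1, y2, y3 >= 0

Solving the primal: x* = (0, 4.5).
  primal value c^T x* = 22.5.
Solving the dual: y* = (0, 0, 1.25).
  dual value b^T y* = 22.5.
Strong duality: c^T x* = b^T y*. Confirmed.

22.5


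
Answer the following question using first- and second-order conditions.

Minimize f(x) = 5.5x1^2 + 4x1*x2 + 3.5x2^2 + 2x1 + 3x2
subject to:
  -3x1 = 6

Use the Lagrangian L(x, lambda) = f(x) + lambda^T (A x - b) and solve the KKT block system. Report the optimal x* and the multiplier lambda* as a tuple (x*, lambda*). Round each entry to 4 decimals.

Form the Lagrangian:
  L(x, lambda) = (1/2) x^T Q x + c^T x + lambda^T (A x - b)
Stationarity (grad_x L = 0): Q x + c + A^T lambda = 0.
Primal feasibility: A x = b.

This gives the KKT block system:
  [ Q   A^T ] [ x     ]   [-c ]
  [ A    0  ] [ lambda ] = [ b ]

Solving the linear system:
  x*      = (-2, 0.7143)
  lambda* = (-5.7143)
  f(x*)   = 16.2143

x* = (-2, 0.7143), lambda* = (-5.7143)


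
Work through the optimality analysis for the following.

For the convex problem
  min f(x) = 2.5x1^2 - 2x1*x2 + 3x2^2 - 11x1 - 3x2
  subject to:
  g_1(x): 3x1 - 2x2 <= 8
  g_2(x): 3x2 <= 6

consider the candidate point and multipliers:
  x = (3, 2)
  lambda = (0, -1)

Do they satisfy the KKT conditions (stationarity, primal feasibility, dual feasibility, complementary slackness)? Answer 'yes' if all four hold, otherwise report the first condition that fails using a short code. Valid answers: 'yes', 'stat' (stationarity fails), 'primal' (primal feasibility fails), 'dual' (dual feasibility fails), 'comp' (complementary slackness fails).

Gradient of f: grad f(x) = Q x + c = (0, 3)
Constraint values g_i(x) = a_i^T x - b_i:
  g_1((3, 2)) = -3
  g_2((3, 2)) = 0
Stationarity residual: grad f(x) + sum_i lambda_i a_i = (0, 0)
  -> stationarity OK
Primal feasibility (all g_i <= 0): OK
Dual feasibility (all lambda_i >= 0): FAILS
Complementary slackness (lambda_i * g_i(x) = 0 for all i): OK

Verdict: the first failing condition is dual_feasibility -> dual.

dual


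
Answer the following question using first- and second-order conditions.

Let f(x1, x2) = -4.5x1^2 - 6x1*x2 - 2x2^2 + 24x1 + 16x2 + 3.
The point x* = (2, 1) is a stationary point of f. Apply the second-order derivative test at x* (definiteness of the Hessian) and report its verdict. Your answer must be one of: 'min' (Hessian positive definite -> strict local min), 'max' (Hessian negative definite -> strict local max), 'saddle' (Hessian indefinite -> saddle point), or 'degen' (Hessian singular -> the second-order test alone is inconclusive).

Compute the Hessian H = grad^2 f:
  H = [[-9, -6], [-6, -4]]
Verify stationarity: grad f(x*) = H x* + g = (0, 0).
Eigenvalues of H: -13, 0.
H has a zero eigenvalue (singular; negative semidefinite but not definite), so H is neither positive definite, negative definite, nor indefinite. The second-order test alone is inconclusive -> degen.
(Indeed, f is constant along the null direction of H through x*, so x* is not a strict local extremum.)

degen


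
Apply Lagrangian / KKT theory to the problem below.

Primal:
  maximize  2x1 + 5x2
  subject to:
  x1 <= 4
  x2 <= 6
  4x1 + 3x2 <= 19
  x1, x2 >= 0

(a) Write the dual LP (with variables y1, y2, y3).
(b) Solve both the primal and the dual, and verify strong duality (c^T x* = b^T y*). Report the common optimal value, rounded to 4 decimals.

The standard primal-dual pair for 'max c^T x s.t. A x <= b, x >= 0' is:
  Dual:  min b^T y  s.t.  A^T y >= c,  y >= 0.

So the dual LP is:
  minimize  4y1 + 6y2 + 19y3
  subject to:
    y1 + 4y3 >= 2
    y2 + 3y3 >= 5
    y1, y2, y3 >= 0

Solving the primal: x* = (0.25, 6).
  primal value c^T x* = 30.5.
Solving the dual: y* = (0, 3.5, 0.5).
  dual value b^T y* = 30.5.
Strong duality: c^T x* = b^T y*. Confirmed.

30.5


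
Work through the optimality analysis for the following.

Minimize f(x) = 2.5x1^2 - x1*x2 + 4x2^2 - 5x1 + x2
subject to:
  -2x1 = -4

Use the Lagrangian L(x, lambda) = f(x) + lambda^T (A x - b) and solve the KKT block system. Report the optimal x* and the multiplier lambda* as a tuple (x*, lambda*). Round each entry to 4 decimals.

Form the Lagrangian:
  L(x, lambda) = (1/2) x^T Q x + c^T x + lambda^T (A x - b)
Stationarity (grad_x L = 0): Q x + c + A^T lambda = 0.
Primal feasibility: A x = b.

This gives the KKT block system:
  [ Q   A^T ] [ x     ]   [-c ]
  [ A    0  ] [ lambda ] = [ b ]

Solving the linear system:
  x*      = (2, 0.125)
  lambda* = (2.4375)
  f(x*)   = -0.0625

x* = (2, 0.125), lambda* = (2.4375)


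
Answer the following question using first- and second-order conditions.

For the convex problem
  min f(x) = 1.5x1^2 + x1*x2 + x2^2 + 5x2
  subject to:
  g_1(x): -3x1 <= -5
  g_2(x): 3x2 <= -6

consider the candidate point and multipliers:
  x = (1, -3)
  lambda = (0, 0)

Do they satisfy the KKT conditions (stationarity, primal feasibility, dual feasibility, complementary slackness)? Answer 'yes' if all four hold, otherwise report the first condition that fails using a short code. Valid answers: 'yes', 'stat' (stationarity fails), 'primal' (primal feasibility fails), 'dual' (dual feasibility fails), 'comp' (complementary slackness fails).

Gradient of f: grad f(x) = Q x + c = (0, 0)
Constraint values g_i(x) = a_i^T x - b_i:
  g_1((1, -3)) = 2
  g_2((1, -3)) = -3
Stationarity residual: grad f(x) + sum_i lambda_i a_i = (0, 0)
  -> stationarity OK
Primal feasibility (all g_i <= 0): FAILS
Dual feasibility (all lambda_i >= 0): OK
Complementary slackness (lambda_i * g_i(x) = 0 for all i): OK

Verdict: the first failing condition is primal_feasibility -> primal.

primal


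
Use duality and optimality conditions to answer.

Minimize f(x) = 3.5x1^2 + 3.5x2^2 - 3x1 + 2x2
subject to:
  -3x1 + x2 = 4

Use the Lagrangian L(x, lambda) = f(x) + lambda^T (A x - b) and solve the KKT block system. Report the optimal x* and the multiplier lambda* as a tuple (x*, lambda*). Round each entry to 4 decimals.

Form the Lagrangian:
  L(x, lambda) = (1/2) x^T Q x + c^T x + lambda^T (A x - b)
Stationarity (grad_x L = 0): Q x + c + A^T lambda = 0.
Primal feasibility: A x = b.

This gives the KKT block system:
  [ Q   A^T ] [ x     ]   [-c ]
  [ A    0  ] [ lambda ] = [ b ]

Solving the linear system:
  x*      = (-1.2429, 0.2714)
  lambda* = (-3.9)
  f(x*)   = 9.9357

x* = (-1.2429, 0.2714), lambda* = (-3.9)


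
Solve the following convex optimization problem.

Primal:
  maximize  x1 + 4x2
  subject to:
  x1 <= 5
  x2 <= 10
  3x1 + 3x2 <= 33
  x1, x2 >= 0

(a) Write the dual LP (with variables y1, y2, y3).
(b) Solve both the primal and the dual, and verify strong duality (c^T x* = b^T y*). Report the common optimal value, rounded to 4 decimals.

The standard primal-dual pair for 'max c^T x s.t. A x <= b, x >= 0' is:
  Dual:  min b^T y  s.t.  A^T y >= c,  y >= 0.

So the dual LP is:
  minimize  5y1 + 10y2 + 33y3
  subject to:
    y1 + 3y3 >= 1
    y2 + 3y3 >= 4
    y1, y2, y3 >= 0

Solving the primal: x* = (1, 10).
  primal value c^T x* = 41.
Solving the dual: y* = (0, 3, 0.3333).
  dual value b^T y* = 41.
Strong duality: c^T x* = b^T y*. Confirmed.

41


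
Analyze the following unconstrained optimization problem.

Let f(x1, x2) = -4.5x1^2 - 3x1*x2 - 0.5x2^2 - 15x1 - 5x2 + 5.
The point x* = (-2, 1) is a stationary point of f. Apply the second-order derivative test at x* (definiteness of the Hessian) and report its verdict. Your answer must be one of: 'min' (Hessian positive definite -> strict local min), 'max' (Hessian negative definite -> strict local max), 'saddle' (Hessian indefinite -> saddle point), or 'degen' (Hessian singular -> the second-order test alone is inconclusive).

Compute the Hessian H = grad^2 f:
  H = [[-9, -3], [-3, -1]]
Verify stationarity: grad f(x*) = H x* + g = (0, 0).
Eigenvalues of H: -10, 0.
H has a zero eigenvalue (singular; negative semidefinite but not definite), so H is neither positive definite, negative definite, nor indefinite. The second-order test alone is inconclusive -> degen.
(Indeed, f is constant along the null direction of H through x*, so x* is not a strict local extremum.)

degen


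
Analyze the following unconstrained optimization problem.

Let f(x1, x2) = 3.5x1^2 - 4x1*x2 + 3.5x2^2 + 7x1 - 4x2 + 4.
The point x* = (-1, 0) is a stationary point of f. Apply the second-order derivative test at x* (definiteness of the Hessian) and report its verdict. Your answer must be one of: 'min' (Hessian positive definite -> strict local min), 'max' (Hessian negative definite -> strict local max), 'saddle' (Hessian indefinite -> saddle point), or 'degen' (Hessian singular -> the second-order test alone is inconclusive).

Compute the Hessian H = grad^2 f:
  H = [[7, -4], [-4, 7]]
Verify stationarity: grad f(x*) = H x* + g = (0, 0).
Eigenvalues of H: 3, 11.
Both eigenvalues > 0, so H is positive definite -> x* is a strict local min.

min


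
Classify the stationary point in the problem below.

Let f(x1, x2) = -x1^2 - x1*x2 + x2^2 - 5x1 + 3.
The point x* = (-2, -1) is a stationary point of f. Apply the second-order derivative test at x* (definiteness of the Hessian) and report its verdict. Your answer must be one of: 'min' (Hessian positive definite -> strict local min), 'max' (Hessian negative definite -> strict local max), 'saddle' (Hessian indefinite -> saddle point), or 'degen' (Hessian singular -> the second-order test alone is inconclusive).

Compute the Hessian H = grad^2 f:
  H = [[-2, -1], [-1, 2]]
Verify stationarity: grad f(x*) = H x* + g = (0, 0).
Eigenvalues of H: -2.2361, 2.2361.
Eigenvalues have mixed signs, so H is indefinite -> x* is a saddle point.

saddle


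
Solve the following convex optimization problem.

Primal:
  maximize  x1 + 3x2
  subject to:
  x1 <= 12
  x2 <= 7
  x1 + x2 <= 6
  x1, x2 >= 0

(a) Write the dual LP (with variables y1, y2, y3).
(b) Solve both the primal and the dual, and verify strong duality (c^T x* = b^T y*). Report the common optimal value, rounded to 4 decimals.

The standard primal-dual pair for 'max c^T x s.t. A x <= b, x >= 0' is:
  Dual:  min b^T y  s.t.  A^T y >= c,  y >= 0.

So the dual LP is:
  minimize  12y1 + 7y2 + 6y3
  subject to:
    y1 + y3 >= 1
    y2 + y3 >= 3
    y1, y2, y3 >= 0

Solving the primal: x* = (0, 6).
  primal value c^T x* = 18.
Solving the dual: y* = (0, 0, 3).
  dual value b^T y* = 18.
Strong duality: c^T x* = b^T y*. Confirmed.

18


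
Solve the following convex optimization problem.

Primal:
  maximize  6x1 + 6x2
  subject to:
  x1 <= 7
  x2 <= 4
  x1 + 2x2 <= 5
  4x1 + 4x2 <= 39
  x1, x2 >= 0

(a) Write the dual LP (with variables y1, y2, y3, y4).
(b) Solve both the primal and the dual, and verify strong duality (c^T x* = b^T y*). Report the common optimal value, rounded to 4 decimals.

The standard primal-dual pair for 'max c^T x s.t. A x <= b, x >= 0' is:
  Dual:  min b^T y  s.t.  A^T y >= c,  y >= 0.

So the dual LP is:
  minimize  7y1 + 4y2 + 5y3 + 39y4
  subject to:
    y1 + y3 + 4y4 >= 6
    y2 + 2y3 + 4y4 >= 6
    y1, y2, y3, y4 >= 0

Solving the primal: x* = (5, 0).
  primal value c^T x* = 30.
Solving the dual: y* = (0, 0, 6, 0).
  dual value b^T y* = 30.
Strong duality: c^T x* = b^T y*. Confirmed.

30


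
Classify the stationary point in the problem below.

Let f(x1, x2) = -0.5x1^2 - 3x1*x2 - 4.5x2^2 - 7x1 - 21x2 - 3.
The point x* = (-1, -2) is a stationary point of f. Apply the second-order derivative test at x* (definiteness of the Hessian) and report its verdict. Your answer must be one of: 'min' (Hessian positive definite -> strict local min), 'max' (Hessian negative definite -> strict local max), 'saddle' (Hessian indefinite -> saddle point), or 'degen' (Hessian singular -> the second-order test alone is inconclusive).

Compute the Hessian H = grad^2 f:
  H = [[-1, -3], [-3, -9]]
Verify stationarity: grad f(x*) = H x* + g = (0, 0).
Eigenvalues of H: -10, 0.
H has a zero eigenvalue (singular; negative semidefinite but not definite), so H is neither positive definite, negative definite, nor indefinite. The second-order test alone is inconclusive -> degen.
(Indeed, f is constant along the null direction of H through x*, so x* is not a strict local extremum.)

degen


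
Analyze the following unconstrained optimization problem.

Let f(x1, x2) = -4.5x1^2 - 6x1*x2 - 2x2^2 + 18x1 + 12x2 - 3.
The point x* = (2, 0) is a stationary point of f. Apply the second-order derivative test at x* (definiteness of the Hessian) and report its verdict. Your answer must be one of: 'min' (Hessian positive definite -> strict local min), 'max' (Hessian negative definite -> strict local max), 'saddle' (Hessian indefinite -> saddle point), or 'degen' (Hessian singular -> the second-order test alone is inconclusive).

Compute the Hessian H = grad^2 f:
  H = [[-9, -6], [-6, -4]]
Verify stationarity: grad f(x*) = H x* + g = (0, 0).
Eigenvalues of H: -13, 0.
H has a zero eigenvalue (singular; negative semidefinite but not definite), so H is neither positive definite, negative definite, nor indefinite. The second-order test alone is inconclusive -> degen.
(Indeed, f is constant along the null direction of H through x*, so x* is not a strict local extremum.)

degen


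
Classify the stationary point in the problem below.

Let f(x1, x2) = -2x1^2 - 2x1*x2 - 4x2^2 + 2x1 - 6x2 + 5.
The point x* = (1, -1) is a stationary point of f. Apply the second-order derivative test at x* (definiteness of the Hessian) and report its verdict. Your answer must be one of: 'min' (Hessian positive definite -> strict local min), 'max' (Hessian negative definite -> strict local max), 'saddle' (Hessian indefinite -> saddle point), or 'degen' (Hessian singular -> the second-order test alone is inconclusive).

Compute the Hessian H = grad^2 f:
  H = [[-4, -2], [-2, -8]]
Verify stationarity: grad f(x*) = H x* + g = (0, 0).
Eigenvalues of H: -8.8284, -3.1716.
Both eigenvalues < 0, so H is negative definite -> x* is a strict local max.

max


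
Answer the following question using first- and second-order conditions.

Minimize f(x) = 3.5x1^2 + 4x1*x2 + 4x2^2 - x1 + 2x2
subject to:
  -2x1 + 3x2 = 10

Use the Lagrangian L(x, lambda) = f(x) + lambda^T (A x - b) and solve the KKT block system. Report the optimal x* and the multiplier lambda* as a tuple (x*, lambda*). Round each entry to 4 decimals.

Form the Lagrangian:
  L(x, lambda) = (1/2) x^T Q x + c^T x + lambda^T (A x - b)
Stationarity (grad_x L = 0): Q x + c + A^T lambda = 0.
Primal feasibility: A x = b.

This gives the KKT block system:
  [ Q   A^T ] [ x     ]   [-c ]
  [ A    0  ] [ lambda ] = [ b ]

Solving the linear system:
  x*      = (-1.979, 2.014)
  lambda* = (-3.3986)
  f(x*)   = 19.9965

x* = (-1.979, 2.014), lambda* = (-3.3986)


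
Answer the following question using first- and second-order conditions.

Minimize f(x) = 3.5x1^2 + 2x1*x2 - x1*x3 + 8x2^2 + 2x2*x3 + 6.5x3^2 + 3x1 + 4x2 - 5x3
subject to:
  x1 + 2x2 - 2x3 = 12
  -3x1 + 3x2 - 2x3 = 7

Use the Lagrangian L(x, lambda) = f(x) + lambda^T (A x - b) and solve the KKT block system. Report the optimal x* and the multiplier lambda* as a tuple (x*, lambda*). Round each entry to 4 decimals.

Form the Lagrangian:
  L(x, lambda) = (1/2) x^T Q x + c^T x + lambda^T (A x - b)
Stationarity (grad_x L = 0): Q x + c + A^T lambda = 0.
Primal feasibility: A x = b.

This gives the KKT block system:
  [ Q   A^T ] [ x     ]   [-c ]
  [ A    0  ] [ lambda ] = [ b ]

Solving the linear system:
  x*      = (1.8158, 2.2631, -2.829)
  lambda* = (-20.4164, 0.8831)
  f(x*)   = 133.7297

x* = (1.8158, 2.2631, -2.829), lambda* = (-20.4164, 0.8831)


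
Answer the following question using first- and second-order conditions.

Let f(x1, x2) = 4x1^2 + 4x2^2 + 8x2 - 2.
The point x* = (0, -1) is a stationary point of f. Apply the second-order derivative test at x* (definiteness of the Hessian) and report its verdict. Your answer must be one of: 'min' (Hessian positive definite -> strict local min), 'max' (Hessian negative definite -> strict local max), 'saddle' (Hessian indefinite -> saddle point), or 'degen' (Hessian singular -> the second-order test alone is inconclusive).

Compute the Hessian H = grad^2 f:
  H = [[8, 0], [0, 8]]
Verify stationarity: grad f(x*) = H x* + g = (0, 0).
Eigenvalues of H: 8, 8.
Both eigenvalues > 0, so H is positive definite -> x* is a strict local min.

min


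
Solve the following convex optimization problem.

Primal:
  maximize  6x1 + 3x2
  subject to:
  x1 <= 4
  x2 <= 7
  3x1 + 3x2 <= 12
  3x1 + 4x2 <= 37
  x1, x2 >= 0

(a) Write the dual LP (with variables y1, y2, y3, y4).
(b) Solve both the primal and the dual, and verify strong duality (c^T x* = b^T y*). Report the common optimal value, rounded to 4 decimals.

The standard primal-dual pair for 'max c^T x s.t. A x <= b, x >= 0' is:
  Dual:  min b^T y  s.t.  A^T y >= c,  y >= 0.

So the dual LP is:
  minimize  4y1 + 7y2 + 12y3 + 37y4
  subject to:
    y1 + 3y3 + 3y4 >= 6
    y2 + 3y3 + 4y4 >= 3
    y1, y2, y3, y4 >= 0

Solving the primal: x* = (4, 0).
  primal value c^T x* = 24.
Solving the dual: y* = (3, 0, 1, 0).
  dual value b^T y* = 24.
Strong duality: c^T x* = b^T y*. Confirmed.

24


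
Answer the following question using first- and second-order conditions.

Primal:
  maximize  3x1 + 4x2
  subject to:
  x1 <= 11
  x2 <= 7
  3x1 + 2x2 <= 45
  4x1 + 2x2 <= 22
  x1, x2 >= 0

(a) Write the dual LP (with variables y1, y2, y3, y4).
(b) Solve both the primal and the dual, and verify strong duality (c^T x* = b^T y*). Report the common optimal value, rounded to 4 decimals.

The standard primal-dual pair for 'max c^T x s.t. A x <= b, x >= 0' is:
  Dual:  min b^T y  s.t.  A^T y >= c,  y >= 0.

So the dual LP is:
  minimize  11y1 + 7y2 + 45y3 + 22y4
  subject to:
    y1 + 3y3 + 4y4 >= 3
    y2 + 2y3 + 2y4 >= 4
    y1, y2, y3, y4 >= 0

Solving the primal: x* = (2, 7).
  primal value c^T x* = 34.
Solving the dual: y* = (0, 2.5, 0, 0.75).
  dual value b^T y* = 34.
Strong duality: c^T x* = b^T y*. Confirmed.

34


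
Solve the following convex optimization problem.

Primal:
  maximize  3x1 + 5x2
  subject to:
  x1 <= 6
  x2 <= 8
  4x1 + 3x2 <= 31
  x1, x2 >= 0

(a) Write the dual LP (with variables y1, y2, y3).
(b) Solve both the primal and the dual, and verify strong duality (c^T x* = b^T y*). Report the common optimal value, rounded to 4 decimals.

The standard primal-dual pair for 'max c^T x s.t. A x <= b, x >= 0' is:
  Dual:  min b^T y  s.t.  A^T y >= c,  y >= 0.

So the dual LP is:
  minimize  6y1 + 8y2 + 31y3
  subject to:
    y1 + 4y3 >= 3
    y2 + 3y3 >= 5
    y1, y2, y3 >= 0

Solving the primal: x* = (1.75, 8).
  primal value c^T x* = 45.25.
Solving the dual: y* = (0, 2.75, 0.75).
  dual value b^T y* = 45.25.
Strong duality: c^T x* = b^T y*. Confirmed.

45.25


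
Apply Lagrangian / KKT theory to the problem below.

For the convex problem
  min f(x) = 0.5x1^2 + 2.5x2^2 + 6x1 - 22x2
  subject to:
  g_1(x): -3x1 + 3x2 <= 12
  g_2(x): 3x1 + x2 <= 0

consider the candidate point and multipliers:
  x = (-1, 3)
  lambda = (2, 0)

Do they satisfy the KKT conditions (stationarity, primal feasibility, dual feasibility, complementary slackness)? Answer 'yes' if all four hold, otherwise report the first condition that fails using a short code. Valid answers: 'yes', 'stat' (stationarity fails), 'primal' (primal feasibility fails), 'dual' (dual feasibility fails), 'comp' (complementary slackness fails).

Gradient of f: grad f(x) = Q x + c = (5, -7)
Constraint values g_i(x) = a_i^T x - b_i:
  g_1((-1, 3)) = 0
  g_2((-1, 3)) = 0
Stationarity residual: grad f(x) + sum_i lambda_i a_i = (-1, -1)
  -> stationarity FAILS
Primal feasibility (all g_i <= 0): OK
Dual feasibility (all lambda_i >= 0): OK
Complementary slackness (lambda_i * g_i(x) = 0 for all i): OK

Verdict: the first failing condition is stationarity -> stat.

stat


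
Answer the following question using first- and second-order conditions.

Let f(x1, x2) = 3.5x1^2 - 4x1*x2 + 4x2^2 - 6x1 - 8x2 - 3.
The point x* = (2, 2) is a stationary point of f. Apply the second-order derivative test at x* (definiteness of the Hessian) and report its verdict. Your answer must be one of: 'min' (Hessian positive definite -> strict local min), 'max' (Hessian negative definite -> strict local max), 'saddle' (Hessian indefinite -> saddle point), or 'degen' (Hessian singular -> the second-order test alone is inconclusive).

Compute the Hessian H = grad^2 f:
  H = [[7, -4], [-4, 8]]
Verify stationarity: grad f(x*) = H x* + g = (0, 0).
Eigenvalues of H: 3.4689, 11.5311.
Both eigenvalues > 0, so H is positive definite -> x* is a strict local min.

min
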